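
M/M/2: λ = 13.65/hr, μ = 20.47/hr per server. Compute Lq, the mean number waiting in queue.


a = λ/μ = 0.6668; ρ = a/2 = 0.3334
P₀ = 0.499908
Lq = P₀·a^c·ρ / (c!·(1−ρ)²) = 0.499908·0.44466·0.3334/(2·0.44434)
= 0.08340

Final: 0.08340


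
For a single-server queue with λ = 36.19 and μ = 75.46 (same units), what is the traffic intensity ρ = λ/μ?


ρ = λ/μ = 36.19/75.46 = 0.4796

Final: 0.4796


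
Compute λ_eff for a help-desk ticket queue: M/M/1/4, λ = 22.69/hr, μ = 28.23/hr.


ρ = 0.8038; P_K = (1−ρ)ρ^4/(1−ρ^5) = 0.123243
λ_eff = λ(1 − P_K) = 22.69·(1 − 0.123243) = 22.69·0.876757 = 19.8936 /hr

Final: 19.8936 /hr


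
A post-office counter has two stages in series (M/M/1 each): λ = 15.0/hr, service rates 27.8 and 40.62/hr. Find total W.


Each node sees arrival rate λ = 15.0/hr (tandem ⇒ throughput preserved).
W₁ = 1/(μ₁−λ) = 1/(27.8−15.0) = 0.07812 hr
W₂ = 1/(μ₂−λ) = 1/(40.62−15.0) = 0.03903 hr
W_total = W₁ + W₂ = 0.07812 + 0.03903 = 0.11716 hr

Final: 0.11716 hr


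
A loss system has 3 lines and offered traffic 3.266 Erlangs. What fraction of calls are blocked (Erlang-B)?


B(c,a) = (a^c/c!) / Σ_{k=0}^{c} a^k/k!
a^3/3! = 5.806271
Σ terms (k=0..3): 1.00000 + 3.26600 + 5.33338 + 5.80627 = 15.405649
B = 5.806271/15.405649 = 0.376892

Final: 0.376892


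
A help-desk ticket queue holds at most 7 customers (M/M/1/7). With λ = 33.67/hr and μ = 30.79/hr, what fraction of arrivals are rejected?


ρ = λ/μ = 33.67/30.79 = 1.0935
P_K = (1−ρ)ρ^K/(1−ρ^(K+1)) = (-0.09354·1.869967)/(1 − 2.044878)
= -0.174911/-1.044878 = 0.167398

Final: 0.167398


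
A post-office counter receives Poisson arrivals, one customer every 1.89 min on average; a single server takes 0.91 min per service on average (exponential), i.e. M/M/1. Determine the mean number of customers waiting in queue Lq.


λ = 60/1.89 = 31.7460 /hr
μ = 60/0.91 = 65.9341 /hr
ρ = λ/μ = 31.7460/65.9341 = 0.4815
Lq = ρ²/(1−ρ) = 0.2318/0.5185 = 0.4471

Final: 0.4471


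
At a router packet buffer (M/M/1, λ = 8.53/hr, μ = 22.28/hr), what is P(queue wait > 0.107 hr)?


ρ = 8.53/22.28 = 0.3829
P(Wq > t) = ρ·e^{−(μ−λ)t} = 0.3829·e^{−1.4713}
= 0.3829·0.229638 = 0.087918

Final: 0.087918


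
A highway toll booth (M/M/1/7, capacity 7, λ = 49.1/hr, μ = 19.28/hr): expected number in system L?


ρ = 49.1/19.28 = 2.5467
L = ρ[1 − (K+1)ρ^K + Kρ^(K+1)] / [(1−ρ)(1−ρ^(K+1))]
Numerator: 2.5467·(1 − 8·694.738294 + 7·1769.276465) = 17388.808039
Denominator: (-1.5467)·(-1768.276465) = 2734.958723
L = 17388.808039/2734.958723 = 6.3580

Final: 6.3580


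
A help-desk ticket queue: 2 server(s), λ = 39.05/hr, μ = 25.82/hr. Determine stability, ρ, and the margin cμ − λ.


Total capacity cμ = 2·25.82 = 51.64/hr
ρ = λ/(cμ) = 39.05/51.64 = 0.7562
Stable ⇔ ρ < 1: YES
Spare capacity = cμ − λ = 51.64 − 39.05 = 12.59/hr

Final: ρ = 0.7562; stable; margin = 12.59/hr


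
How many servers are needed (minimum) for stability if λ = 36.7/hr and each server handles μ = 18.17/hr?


Stability requires cμ > λ ⇔ c > λ/μ.
λ/μ = 36.7/18.17 = 2.0198
Minimum integer c = ⌊2.0198⌋ + 1 = 3
Check: 3·18.17 = 54.51 > 36.7, while 2·18.17 = 36.34 ≤ 36.7

Final: 3 servers


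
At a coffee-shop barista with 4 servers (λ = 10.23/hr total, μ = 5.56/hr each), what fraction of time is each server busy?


ρ = λ/(cμ) = 10.23/(4·5.56) = 10.23/22.24 = 0.4600

Final: 0.4600


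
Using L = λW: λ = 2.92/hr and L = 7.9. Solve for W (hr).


W = L/λ = 7.9/2.92 = 2.7055 hr

Final: 2.7055 hr


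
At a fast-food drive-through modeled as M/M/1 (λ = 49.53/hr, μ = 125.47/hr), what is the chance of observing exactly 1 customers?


ρ = 49.53/125.47 = 0.3948
P_n = (1−ρ)·ρ^n = (1 − 0.3948)·0.3948^1 = 0.6052·0.394756 = 0.238924

Final: 0.238924


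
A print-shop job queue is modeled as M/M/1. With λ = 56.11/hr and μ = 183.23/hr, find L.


ρ = λ/μ = 56.11/183.23 = 0.3062
L = ρ/(1−ρ) = 0.3062/(1 − 0.3062) = 0.3062/0.6938 = 0.4414

Final: 0.4414


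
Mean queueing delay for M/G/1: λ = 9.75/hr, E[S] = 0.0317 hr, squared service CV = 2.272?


ρ = λ·E[S] = 9.75·0.0317 = 0.3091
E[S²] = E[S]²(1+C_s²) = 0.0317²·(1+2.272) = 0.003288
Wq = λ·E[S²]/(2(1−ρ)) = 9.75·0.003288/(2·0.6909) = 0.02320 hr

Final: 0.02320 hr


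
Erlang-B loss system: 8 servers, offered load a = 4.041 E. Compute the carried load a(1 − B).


B(8,4.041) = 0.031720 (Erlang-B)
Carried load = a(1 − B) = 4.041·(1 − 0.031720) = 4.041·0.968280 = 3.9128 E

Final: 3.9128 Erlangs


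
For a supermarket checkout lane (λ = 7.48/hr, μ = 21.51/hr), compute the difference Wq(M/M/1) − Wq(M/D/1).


ρ = 7.48/21.51 = 0.3477
Wq(M/M/1) = ρ/(μ−λ) = 0.3477/14.03 = 0.02479 hr
Wq(M/D/1) = ρ/(2(μ−λ)) = 0.01239 hr
Savings = 0.02479 − 0.01239 = 0.01239 hr

Final: 0.01239 hr


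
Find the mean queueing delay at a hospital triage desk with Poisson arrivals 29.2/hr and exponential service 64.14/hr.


ρ = 29.2/64.14 = 0.4553
Wq = ρ/(μ−λ) = 0.4553/(64.14 − 29.2) = 0.4553/34.94 = 0.01303 hr

Final: 0.01303 hr


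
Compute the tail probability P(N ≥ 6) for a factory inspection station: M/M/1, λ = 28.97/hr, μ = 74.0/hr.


ρ = 28.97/74.0 = 0.3915
P(N ≥ n) = ρ^n = 0.3915^6 = 0.003600

Final: 0.003600


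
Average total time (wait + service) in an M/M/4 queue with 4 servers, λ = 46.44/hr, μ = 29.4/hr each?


a = 1.5796; ρ = 0.3949; P₀ = 0.203554
Lq = P₀·a^c·ρ/(c!(1−ρ)²) = 0.05695
Wq = Lq/λ = 0.05695/46.44 = 0.001226 hr
W = Wq + 1/μ = 0.001226 + 0.03401 = 0.03524 hr

Final: 0.03524 hr


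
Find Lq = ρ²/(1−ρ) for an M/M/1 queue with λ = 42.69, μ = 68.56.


ρ = 42.69/68.56 = 0.6227
Lq = ρ²/(1−ρ) = 0.3877/0.3773 = 1.0275

Final: 1.0275


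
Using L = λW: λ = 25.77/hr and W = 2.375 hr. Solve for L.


L = λW = 25.77·2.375 = 61.2037

Final: 61.2037


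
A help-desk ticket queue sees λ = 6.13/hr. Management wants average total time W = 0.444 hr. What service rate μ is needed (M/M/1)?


W = 1/(μ−λ) ⇒ μ − λ = 1/W = 1/0.444 = 2.2523
μ = λ + 1/W = 6.13 + 2.2523 = 8.3823 per hr

Final: 8.3823 /hr


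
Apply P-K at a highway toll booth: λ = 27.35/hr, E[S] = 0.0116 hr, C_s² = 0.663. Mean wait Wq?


ρ = λ·E[S] = 27.35·0.0116 = 0.3173
E[S²] = E[S]²(1+C_s²) = 0.0116²·(1+0.663) = 0.0002238
Wq = λ·E[S²]/(2(1−ρ)) = 27.35·0.0002238/(2·0.6827) = 0.004482 hr

Final: 0.004482 hr


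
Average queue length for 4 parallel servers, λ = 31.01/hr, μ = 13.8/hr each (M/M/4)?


a = λ/μ = 2.2471; ρ = a/4 = 0.5618
P₀ = 0.099135
Lq = P₀·a^c·ρ / (c!·(1−ρ)²) = 0.099135·25.49710·0.5618/(24·0.19204)
= 0.30809

Final: 0.30809


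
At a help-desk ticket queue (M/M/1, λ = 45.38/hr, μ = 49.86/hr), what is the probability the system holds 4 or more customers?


ρ = 45.38/49.86 = 0.9101
P(N ≥ n) = ρ^n = 0.9101^4 = 0.686197

Final: 0.686197


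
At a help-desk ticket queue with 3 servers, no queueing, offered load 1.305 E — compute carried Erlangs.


B(3,1.305) = 0.105023 (Erlang-B)
Carried load = a(1 − B) = 1.305·(1 − 0.105023) = 1.305·0.894977 = 1.1679 E

Final: 1.1679 Erlangs


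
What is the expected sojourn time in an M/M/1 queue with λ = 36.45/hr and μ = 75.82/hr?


W = 1/(μ−λ) = 1/(75.82 − 36.45) = 1/39.37 = 0.02540 hr

Final: 0.02540 hr


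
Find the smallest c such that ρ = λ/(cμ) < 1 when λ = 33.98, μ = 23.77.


Stability requires cμ > λ ⇔ c > λ/μ.
λ/μ = 33.98/23.77 = 1.4295
Minimum integer c = ⌊1.4295⌋ + 1 = 2
Check: 2·23.77 = 47.54 > 33.98, while 1·23.77 = 23.77 ≤ 33.98

Final: 2 servers


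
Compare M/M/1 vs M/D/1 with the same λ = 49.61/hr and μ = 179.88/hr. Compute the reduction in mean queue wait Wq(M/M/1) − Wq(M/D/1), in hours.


ρ = 49.61/179.88 = 0.2758
Wq(M/M/1) = ρ/(μ−λ) = 0.2758/130.27 = 0.002117 hr
Wq(M/D/1) = ρ/(2(μ−λ)) = 0.001059 hr
Savings = 0.002117 − 0.001059 = 0.001059 hr

Final: 0.001059 hr


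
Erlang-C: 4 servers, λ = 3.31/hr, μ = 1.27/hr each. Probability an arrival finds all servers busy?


a = λ/μ = 2.6063; ρ = a/4 = 0.6516
P₀ = 0.064636 (from M/M/c formula)
C(c,a) = [a^c/(c!(1−ρ))]·P₀ = [46.14207/(24·0.3484)]·0.064636
= 5.51793·0.064636 = 0.356656

Final: 0.356656


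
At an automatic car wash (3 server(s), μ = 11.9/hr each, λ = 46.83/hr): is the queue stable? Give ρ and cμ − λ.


Total capacity cμ = 3·11.9 = 35.70/hr
ρ = λ/(cμ) = 46.83/35.70 = 1.3118
Stable ⇔ ρ < 1: NO
Spare capacity = cμ − λ = 35.70 − 46.83 = -11.13/hr

Final: ρ = 1.3118; unstable; margin = -11.13/hr


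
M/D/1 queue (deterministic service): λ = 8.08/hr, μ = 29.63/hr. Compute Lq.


ρ = 8.08/29.63 = 0.2727
M/D/1: Lq = ρ²/(2(1−ρ)) = 0.07436/(2·0.7273) = 0.05112

Final: 0.05112


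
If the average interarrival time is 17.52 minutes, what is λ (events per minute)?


λ = 1/(interarrival time) in consistent units.
1 minute = 1 min, so λ = 1/17.52 = 0.05708 per minute

Final: 0.05708 /min


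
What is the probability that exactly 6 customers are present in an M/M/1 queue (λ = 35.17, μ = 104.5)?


ρ = 35.17/104.5 = 0.3366
P_n = (1−ρ)·ρ^n = (1 − 0.3366)·0.3366^6 = 0.6634·0.001453 = 0.0009641

Final: 0.0009641


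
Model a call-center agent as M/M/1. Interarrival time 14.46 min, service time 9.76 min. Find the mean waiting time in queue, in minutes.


λ = 60/14.46 = 4.1494 /hr
μ = 60/9.76 = 6.1475 /hr
ρ = λ/μ = 4.1494/6.1475 = 0.6750
Wq = ρ/(μ−λ) = 0.6750/(6.1475−4.1494) = 0.33779 hr
In minutes: 0.33779·60 = 20.268 min

Final: 20.268 min


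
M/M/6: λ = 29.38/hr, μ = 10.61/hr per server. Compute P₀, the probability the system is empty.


a = λ/μ = 29.38/10.61 = 2.7691; ρ = a/c = 0.4615
Σ_{k=0}^{5} a^k/k! (terms k=0..5) = 1.00000 + 2.76909 + 3.83392 + 3.53882 + 2.44982 + 1.35675 = 14.94839
Tail: a^6/(6!(1−ρ)) = 450.83585/(720·0.5385) = 1.16282
P₀ = 1/(14.94839 + 1.16282) = 1/16.11121 = 0.062069

Final: 0.062069


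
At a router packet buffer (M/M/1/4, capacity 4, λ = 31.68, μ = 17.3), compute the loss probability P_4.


ρ = λ/μ = 31.68/17.3 = 1.8312
P_K = (1−ρ)ρ^K/(1−ρ^(K+1)) = (-0.8312·11.244918)/(1 − 20.591849)
= -9.346932/-19.591849 = 0.477083

Final: 0.477083


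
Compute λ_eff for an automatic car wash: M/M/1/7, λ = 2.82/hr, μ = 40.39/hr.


ρ = 0.06982; P_K = (1−ρ)ρ^7/(1−ρ^8) = 0.000000007523
λ_eff = λ(1 − P_K) = 2.82·(1 − 0.000000007523) = 2.82·1.000000 = 2.8200 /hr

Final: 2.8200 /hr


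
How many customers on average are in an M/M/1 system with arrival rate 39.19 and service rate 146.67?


ρ = λ/μ = 39.19/146.67 = 0.2672
L = ρ/(1−ρ) = 0.2672/(1 − 0.2672) = 0.2672/0.7328 = 0.3646

Final: 0.3646


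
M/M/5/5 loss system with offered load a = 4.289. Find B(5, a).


B(c,a) = (a^c/c!) / Σ_{k=0}^{c} a^k/k!
a^5/5! = 12.094808
Σ terms (k=0..5): 1.00000 + 4.28900 + 9.19776 + 13.14973 + 14.09980 + 12.09481 = 53.831100
B = 12.094808/53.831100 = 0.224681

Final: 0.224681


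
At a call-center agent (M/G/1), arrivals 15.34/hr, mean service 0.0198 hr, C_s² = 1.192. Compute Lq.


ρ = λ·E[S] = 15.34·0.0198 = 0.3037
Lq = ρ²(1+C_s²)/(2(1−ρ)) = 0.09225·(1+1.192)/(2·0.6963)
= 0.09225·2.1920/1.3925 = 0.14522

Final: 0.14522


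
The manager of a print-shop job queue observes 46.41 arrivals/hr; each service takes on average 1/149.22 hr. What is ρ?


ρ = λ/μ = 46.41/149.22 = 0.3110

Final: 0.3110


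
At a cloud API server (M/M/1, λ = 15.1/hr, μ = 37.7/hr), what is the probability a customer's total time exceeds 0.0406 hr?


W ~ Exponential(μ−λ) for M/M/1.
μ − λ = 37.7 − 15.1 = 22.6000
P(W > t) = e^{−(μ−λ)t} = e^{−0.9176} = 0.399493

Final: 0.399493


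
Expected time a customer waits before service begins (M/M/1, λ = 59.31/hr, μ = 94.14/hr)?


ρ = 59.31/94.14 = 0.6300
Wq = ρ/(μ−λ) = 0.6300/(94.14 − 59.31) = 0.6300/34.83 = 0.01809 hr

Final: 0.01809 hr


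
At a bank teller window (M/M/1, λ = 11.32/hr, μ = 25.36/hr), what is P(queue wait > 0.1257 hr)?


ρ = 11.32/25.36 = 0.4464
P(Wq > t) = ρ·e^{−(μ−λ)t} = 0.4464·e^{−1.7648}
= 0.4464·0.171216 = 0.076426

Final: 0.076426


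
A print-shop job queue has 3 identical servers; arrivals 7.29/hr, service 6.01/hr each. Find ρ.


ρ = λ/(cμ) = 7.29/(3·6.01) = 7.29/18.03 = 0.4043

Final: 0.4043


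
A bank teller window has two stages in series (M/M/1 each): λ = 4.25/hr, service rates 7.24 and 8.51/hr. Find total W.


Each node sees arrival rate λ = 4.25/hr (tandem ⇒ throughput preserved).
W₁ = 1/(μ₁−λ) = 1/(7.24−4.25) = 0.33445 hr
W₂ = 1/(μ₂−λ) = 1/(8.51−4.25) = 0.23474 hr
W_total = W₁ + W₂ = 0.33445 + 0.23474 = 0.56919 hr

Final: 0.56919 hr


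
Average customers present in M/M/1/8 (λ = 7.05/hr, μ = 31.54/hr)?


ρ = 7.05/31.54 = 0.2235
L = ρ[1 − (K+1)ρ^K + Kρ^(K+1)] / [(1−ρ)(1−ρ^(K+1))]
Numerator: 0.2235·(1 − 9·0.000006232 + 8·0.000001393) = 0.223516
Denominator: (0.7765)·(0.999999) = 0.776473
L = 0.223516/0.776473 = 0.2879

Final: 0.2879


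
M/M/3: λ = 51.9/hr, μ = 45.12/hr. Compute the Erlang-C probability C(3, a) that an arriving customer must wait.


a = λ/μ = 1.1503; ρ = a/3 = 0.3834
P₀ = 0.310249 (from M/M/c formula)
C(c,a) = [a^c/(c!(1−ρ))]·P₀ = [1.52193/(6·0.6166)]·0.310249
= 0.41139·0.310249 = 0.127634

Final: 0.127634


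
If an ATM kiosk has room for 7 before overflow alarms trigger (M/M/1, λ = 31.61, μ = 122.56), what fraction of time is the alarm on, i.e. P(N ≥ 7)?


ρ = 31.61/122.56 = 0.2579
P(N ≥ n) = ρ^n = 0.2579^7 = 0.00007592

Final: 0.00007592


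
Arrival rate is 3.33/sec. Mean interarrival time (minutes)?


Mean interarrival time = 1/λ = 1/3.33 second = 0.30030 second
In minutes: 0.30030 × 0.0166667 = 0.005005 min

Final: 0.005005 min


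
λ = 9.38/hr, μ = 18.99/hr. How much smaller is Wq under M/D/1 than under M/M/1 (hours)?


ρ = 9.38/18.99 = 0.4939
Wq(M/M/1) = ρ/(μ−λ) = 0.4939/9.61 = 0.05140 hr
Wq(M/D/1) = ρ/(2(μ−λ)) = 0.02570 hr
Savings = 0.05140 − 0.02570 = 0.02570 hr

Final: 0.02570 hr


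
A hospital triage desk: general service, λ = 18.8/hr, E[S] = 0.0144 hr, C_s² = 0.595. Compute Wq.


ρ = λ·E[S] = 18.8·0.0144 = 0.2707
E[S²] = E[S]²(1+C_s²) = 0.0144²·(1+0.595) = 0.0003307
Wq = λ·E[S²]/(2(1−ρ)) = 18.8·0.0003307/(2·0.7293) = 0.004263 hr

Final: 0.004263 hr


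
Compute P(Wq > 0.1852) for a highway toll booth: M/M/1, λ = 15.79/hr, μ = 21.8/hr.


ρ = 15.79/21.8 = 0.7243
P(Wq > t) = ρ·e^{−(μ−λ)t} = 0.7243·e^{−1.1131}
= 0.7243·0.328555 = 0.237976

Final: 0.237976


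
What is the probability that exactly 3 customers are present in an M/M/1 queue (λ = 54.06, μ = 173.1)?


ρ = 54.06/173.1 = 0.3123
P_n = (1−ρ)·ρ^n = (1 − 0.3123)·0.3123^3 = 0.6877·0.030460 = 0.020948

Final: 0.020948


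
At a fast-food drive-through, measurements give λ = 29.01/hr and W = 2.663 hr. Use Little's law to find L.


L = λW = 29.01·2.663 = 77.2536

Final: 77.2536


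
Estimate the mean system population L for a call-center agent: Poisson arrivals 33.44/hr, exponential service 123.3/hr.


ρ = λ/μ = 33.44/123.3 = 0.2712
L = ρ/(1−ρ) = 0.2712/(1 − 0.2712) = 0.2712/0.7288 = 0.3721

Final: 0.3721


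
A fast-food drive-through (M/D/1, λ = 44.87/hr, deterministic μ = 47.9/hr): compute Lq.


ρ = 44.87/47.9 = 0.9367
M/D/1: Lq = ρ²/(2(1−ρ)) = 0.8775/(2·0.06326) = 6.93592

Final: 6.93592


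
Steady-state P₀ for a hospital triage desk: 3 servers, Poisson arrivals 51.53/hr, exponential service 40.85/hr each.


a = λ/μ = 51.53/40.85 = 1.2614; ρ = a/c = 0.4205
Σ_{k=0}^{2} a^k/k! (terms k=0..2) = 1.00000 + 1.26144 + 0.79562 = 3.05707
Tail: a^3/(3!(1−ρ)) = 2.00726/(6·0.5795) = 0.57728
P₀ = 1/(3.05707 + 0.57728) = 1/3.63434 = 0.275153

Final: 0.275153


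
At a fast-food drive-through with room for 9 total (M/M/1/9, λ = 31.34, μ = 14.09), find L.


ρ = 31.34/14.09 = 2.2243
L = ρ[1 − (K+1)ρ^K + Kρ^(K+1)] / [(1−ρ)(1−ρ^(K+1))]
Numerator: 2.2243·(1 − 10·1332.576012 + 9·2964.012223) = 29697.040836
Denominator: (-1.2243)·(-2963.012223) = 3627.534481
L = 29697.040836/3627.534481 = 8.1866

Final: 8.1866


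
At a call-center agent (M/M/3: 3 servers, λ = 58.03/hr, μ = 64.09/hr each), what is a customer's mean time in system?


a = 0.9054; ρ = 0.3018; P₀ = 0.401194
Lq = P₀·a^c·ρ/(c!(1−ρ)²) = 0.03073
Wq = Lq/λ = 0.03073/58.03 = 0.0005296 hr
W = Wq + 1/μ = 0.0005296 + 0.01560 = 0.01613 hr

Final: 0.01613 hr


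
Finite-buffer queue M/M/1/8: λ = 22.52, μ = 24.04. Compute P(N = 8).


ρ = λ/μ = 22.52/24.04 = 0.9368
P_K = (1−ρ)ρ^K/(1−ρ^(K+1)) = (0.06323·0.593023)/(1 − 0.555527)
= 0.037496/0.444473 = 0.084360

Final: 0.084360


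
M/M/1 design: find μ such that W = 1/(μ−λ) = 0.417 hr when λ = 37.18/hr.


W = 1/(μ−λ) ⇒ μ − λ = 1/W = 1/0.417 = 2.3981
μ = λ + 1/W = 37.18 + 2.3981 = 39.5781 per hr

Final: 39.5781 /hr


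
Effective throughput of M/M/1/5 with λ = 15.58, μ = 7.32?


ρ = 2.1284; P_K = (1−ρ)ρ^5/(1−ρ^6) = 0.535932
λ_eff = λ(1 − P_K) = 15.58·(1 − 0.535932) = 15.58·0.464068 = 7.2302 /hr

Final: 7.2302 /hr


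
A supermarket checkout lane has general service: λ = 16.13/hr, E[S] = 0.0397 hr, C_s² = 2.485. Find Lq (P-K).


ρ = λ·E[S] = 16.13·0.0397 = 0.6404
Lq = ρ²(1+C_s²)/(2(1−ρ)) = 0.4101·(1+2.485)/(2·0.3596)
= 0.4101·3.4850/0.7193 = 1.98681

Final: 1.98681


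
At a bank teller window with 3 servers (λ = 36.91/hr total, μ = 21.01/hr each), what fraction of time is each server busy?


ρ = λ/(cμ) = 36.91/(3·21.01) = 36.91/63.03 = 0.5856

Final: 0.5856


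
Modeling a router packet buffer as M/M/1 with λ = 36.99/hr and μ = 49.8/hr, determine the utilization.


ρ = λ/μ = 36.99/49.8 = 0.7428

Final: 0.7428


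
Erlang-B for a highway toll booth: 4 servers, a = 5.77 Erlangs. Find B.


B(c,a) = (a^c/c!) / Σ_{k=0}^{c} a^k/k!
a^4/4! = 46.184050
Σ terms (k=0..4): 1.00000 + 5.77000 + 16.64645 + 32.01667 + 46.18405 = 101.617172
B = 46.184050/101.617172 = 0.454491

Final: 0.454491


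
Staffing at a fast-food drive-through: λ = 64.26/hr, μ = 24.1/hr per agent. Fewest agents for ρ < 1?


Stability requires cμ > λ ⇔ c > λ/μ.
λ/μ = 64.26/24.1 = 2.6664
Minimum integer c = ⌊2.6664⌋ + 1 = 3
Check: 3·24.1 = 72.30 > 64.26, while 2·24.1 = 48.20 ≤ 64.26

Final: 3 servers


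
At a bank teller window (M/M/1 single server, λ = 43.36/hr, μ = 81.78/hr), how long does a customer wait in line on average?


ρ = 43.36/81.78 = 0.5302
Wq = ρ/(μ−λ) = 0.5302/(81.78 − 43.36) = 0.5302/38.42 = 0.01380 hr

Final: 0.01380 hr


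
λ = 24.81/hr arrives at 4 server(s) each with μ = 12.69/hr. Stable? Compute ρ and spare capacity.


Total capacity cμ = 4·12.69 = 50.76/hr
ρ = λ/(cμ) = 24.81/50.76 = 0.4888
Stable ⇔ ρ < 1: YES
Spare capacity = cμ − λ = 50.76 − 24.81 = 25.95/hr

Final: ρ = 0.4888; stable; margin = 25.95/hr


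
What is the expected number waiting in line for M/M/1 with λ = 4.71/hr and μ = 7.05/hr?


ρ = 4.71/7.05 = 0.6681
Lq = ρ²/(1−ρ) = 0.4463/0.3319 = 1.3447

Final: 1.3447


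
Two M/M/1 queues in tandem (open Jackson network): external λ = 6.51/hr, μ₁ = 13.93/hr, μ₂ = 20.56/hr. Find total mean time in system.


Each node sees arrival rate λ = 6.51/hr (tandem ⇒ throughput preserved).
W₁ = 1/(μ₁−λ) = 1/(13.93−6.51) = 0.13477 hr
W₂ = 1/(μ₂−λ) = 1/(20.56−6.51) = 0.07117 hr
W_total = W₁ + W₂ = 0.13477 + 0.07117 = 0.20595 hr

Final: 0.20595 hr


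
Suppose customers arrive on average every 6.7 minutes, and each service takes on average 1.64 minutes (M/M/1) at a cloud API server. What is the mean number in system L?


λ = 60/6.7 = 8.9552 /hr
μ = 60/1.64 = 36.5854 /hr
ρ = λ/μ = 8.9552/36.5854 = 0.2448
L = ρ/(1−ρ) = 0.2448/0.7552 = 0.3241

Final: 0.3241


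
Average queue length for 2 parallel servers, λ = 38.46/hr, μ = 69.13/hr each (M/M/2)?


a = λ/μ = 0.5563; ρ = a/2 = 0.2782
P₀ = 0.564735
Lq = P₀·a^c·ρ / (c!·(1−ρ)²) = 0.564735·0.30952·0.2782/(2·0.52104)
= 0.04666

Final: 0.04666


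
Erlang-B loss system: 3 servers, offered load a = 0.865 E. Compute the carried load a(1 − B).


B(3,0.865) = 0.045961 (Erlang-B)
Carried load = a(1 − B) = 0.865·(1 − 0.045961) = 0.865·0.954039 = 0.8252 E

Final: 0.8252 Erlangs


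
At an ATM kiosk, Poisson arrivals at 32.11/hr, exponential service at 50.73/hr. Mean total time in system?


W = 1/(μ−λ) = 1/(50.73 − 32.11) = 1/18.62 = 0.05371 hr

Final: 0.05371 hr


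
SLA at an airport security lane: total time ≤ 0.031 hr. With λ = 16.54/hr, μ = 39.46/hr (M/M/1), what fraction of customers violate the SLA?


W ~ Exponential(μ−λ) for M/M/1.
μ − λ = 39.46 − 16.54 = 22.9200
P(W > t) = e^{−(μ−λ)t} = e^{−0.7105} = 0.491389

Final: 0.491389


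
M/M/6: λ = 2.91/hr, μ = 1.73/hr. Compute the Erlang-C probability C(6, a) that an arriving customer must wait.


a = λ/μ = 1.6821; ρ = a/6 = 0.2803
P₀ = 0.185891 (from M/M/c formula)
C(c,a) = [a^c/(c!(1−ρ))]·P₀ = [22.65068/(720·0.7197)]·0.185891
= 0.04371·0.185891 = 0.008126

Final: 0.008126


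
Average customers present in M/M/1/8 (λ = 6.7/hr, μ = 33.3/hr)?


ρ = 6.7/33.3 = 0.2012
L = ρ[1 − (K+1)ρ^K + Kρ^(K+1)] / [(1−ρ)(1−ρ^(K+1))]
Numerator: 0.2012·(1 − 9·0.000002686 + 8·0.0000005403) = 0.201197
Denominator: (0.7988)·(0.999999) = 0.798798
L = 0.201197/0.798798 = 0.2519

Final: 0.2519


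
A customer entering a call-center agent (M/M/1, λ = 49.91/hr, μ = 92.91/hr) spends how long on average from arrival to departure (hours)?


W = 1/(μ−λ) = 1/(92.91 − 49.91) = 1/43.00 = 0.02326 hr

Final: 0.02326 hr


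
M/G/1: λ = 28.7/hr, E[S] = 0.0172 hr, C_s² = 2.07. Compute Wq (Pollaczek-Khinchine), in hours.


ρ = λ·E[S] = 28.7·0.0172 = 0.4936
E[S²] = E[S]²(1+C_s²) = 0.0172²·(1+2.07) = 0.0009082
Wq = λ·E[S²]/(2(1−ρ)) = 28.7·0.0009082/(2·0.5064) = 0.02574 hr

Final: 0.02574 hr


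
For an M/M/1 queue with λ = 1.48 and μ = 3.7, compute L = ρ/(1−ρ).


ρ = λ/μ = 1.48/3.7 = 0.4000
L = ρ/(1−ρ) = 0.4000/(1 − 0.4000) = 0.4000/0.6000 = 0.6667

Final: 0.6667


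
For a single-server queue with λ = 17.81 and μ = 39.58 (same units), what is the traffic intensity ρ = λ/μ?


ρ = λ/μ = 17.81/39.58 = 0.4500

Final: 0.4500


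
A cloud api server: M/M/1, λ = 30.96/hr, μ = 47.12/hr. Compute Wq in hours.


ρ = 30.96/47.12 = 0.6570
Wq = ρ/(μ−λ) = 0.6570/(47.12 − 30.96) = 0.6570/16.16 = 0.04066 hr

Final: 0.04066 hr


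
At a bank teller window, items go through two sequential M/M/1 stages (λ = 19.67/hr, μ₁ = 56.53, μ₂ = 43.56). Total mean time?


Each node sees arrival rate λ = 19.67/hr (tandem ⇒ throughput preserved).
W₁ = 1/(μ₁−λ) = 1/(56.53−19.67) = 0.02713 hr
W₂ = 1/(μ₂−λ) = 1/(43.56−19.67) = 0.04186 hr
W_total = W₁ + W₂ = 0.02713 + 0.04186 = 0.06899 hr

Final: 0.06899 hr


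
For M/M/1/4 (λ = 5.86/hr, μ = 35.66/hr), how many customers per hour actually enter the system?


ρ = 0.1643; P_K = (1−ρ)ρ^4/(1−ρ^5) = 0.0006095
λ_eff = λ(1 − P_K) = 5.86·(1 − 0.0006095) = 5.86·0.999391 = 5.8564 /hr

Final: 5.8564 /hr


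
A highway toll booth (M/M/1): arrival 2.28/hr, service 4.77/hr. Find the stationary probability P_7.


ρ = 2.28/4.77 = 0.4780
P_n = (1−ρ)·ρ^n = (1 − 0.4780)·0.4780^7 = 0.5220·0.005701 = 0.002976

Final: 0.002976


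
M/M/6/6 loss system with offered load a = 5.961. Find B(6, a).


B(c,a) = (a^c/c!) / Σ_{k=0}^{c} a^k/k!
a^6/6! = 62.313513
Σ terms (k=0..6): 1.00000 + 5.96100 + 17.76676 + 35.30255 + 52.60963 + 62.72120 + 62.31351 = 237.674657
B = 62.313513/237.674657 = 0.262180

Final: 0.262180


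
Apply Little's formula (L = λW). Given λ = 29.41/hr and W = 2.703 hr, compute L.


L = λW = 29.41·2.703 = 79.4952

Final: 79.4952


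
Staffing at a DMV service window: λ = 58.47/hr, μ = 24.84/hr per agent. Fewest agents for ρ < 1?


Stability requires cμ > λ ⇔ c > λ/μ.
λ/μ = 58.47/24.84 = 2.3539
Minimum integer c = ⌊2.3539⌋ + 1 = 3
Check: 3·24.84 = 74.52 > 58.47, while 2·24.84 = 49.68 ≤ 58.47

Final: 3 servers


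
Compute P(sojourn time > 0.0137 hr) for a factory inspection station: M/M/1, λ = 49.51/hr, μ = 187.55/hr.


W ~ Exponential(μ−λ) for M/M/1.
μ − λ = 187.55 − 49.51 = 138.0400
P(W > t) = e^{−(μ−λ)t} = e^{−1.8911} = 0.150898

Final: 0.150898


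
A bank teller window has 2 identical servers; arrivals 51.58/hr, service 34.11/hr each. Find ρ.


ρ = λ/(cμ) = 51.58/(2·34.11) = 51.58/68.22 = 0.7561

Final: 0.7561


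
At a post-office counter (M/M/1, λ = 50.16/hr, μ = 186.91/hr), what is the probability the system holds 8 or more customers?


ρ = 50.16/186.91 = 0.2684
P(N ≥ n) = ρ^n = 0.2684^8 = 0.00002690

Final: 0.00002690


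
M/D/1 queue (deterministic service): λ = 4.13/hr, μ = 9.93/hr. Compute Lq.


ρ = 4.13/9.93 = 0.4159
M/D/1: Lq = ρ²/(2(1−ρ)) = 0.1730/(2·0.5841) = 0.14808

Final: 0.14808


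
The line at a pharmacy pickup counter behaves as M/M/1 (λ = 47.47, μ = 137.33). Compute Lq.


ρ = 47.47/137.33 = 0.3457
Lq = ρ²/(1−ρ) = 0.1195/0.6543 = 0.1826

Final: 0.1826


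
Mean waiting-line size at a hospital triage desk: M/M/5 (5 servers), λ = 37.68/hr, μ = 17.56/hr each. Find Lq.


a = λ/μ = 2.1458; ρ = a/5 = 0.4292
P₀ = 0.115712
Lq = P₀·a^c·ρ / (c!·(1−ρ)²) = 0.115712·45.49167·0.4292/(120·0.32586)
= 0.05777

Final: 0.05777


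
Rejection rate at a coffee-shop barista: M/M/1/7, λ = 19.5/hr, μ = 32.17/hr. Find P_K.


ρ = λ/μ = 19.5/32.17 = 0.6062
P_K = (1−ρ)ρ^K/(1−ρ^(K+1)) = (0.3938·0.030067)/(1 − 0.018225)
= 0.011842/0.981775 = 0.012061

Final: 0.012061


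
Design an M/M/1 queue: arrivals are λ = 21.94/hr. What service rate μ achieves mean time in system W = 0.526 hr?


W = 1/(μ−λ) ⇒ μ − λ = 1/W = 1/0.526 = 1.9011
μ = λ + 1/W = 21.94 + 1.9011 = 23.8411 per hr

Final: 23.8411 /hr


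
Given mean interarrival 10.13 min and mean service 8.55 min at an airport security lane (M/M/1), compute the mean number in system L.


λ = 60/10.13 = 5.9230 /hr
μ = 60/8.55 = 7.0175 /hr
ρ = λ/μ = 5.9230/7.0175 = 0.8440
L = ρ/(1−ρ) = 0.8440/0.1560 = 5.4114

Final: 5.4114


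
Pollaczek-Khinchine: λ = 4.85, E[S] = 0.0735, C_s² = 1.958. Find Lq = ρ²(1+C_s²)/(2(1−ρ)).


ρ = λ·E[S] = 4.85·0.0735 = 0.3565
Lq = ρ²(1+C_s²)/(2(1−ρ)) = 0.1271·(1+1.958)/(2·0.6435)
= 0.1271·2.9580/1.2871 = 0.29205

Final: 0.29205


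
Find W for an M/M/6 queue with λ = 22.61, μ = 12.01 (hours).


a = 1.8826; ρ = 0.3138; P₀ = 0.152039
Lq = P₀·a^c·ρ/(c!(1−ρ)²) = 0.006264
Wq = Lq/λ = 0.006264/22.61 = 0.0002770 hr
W = Wq + 1/μ = 0.0002770 + 0.08326 = 0.08354 hr

Final: 0.08354 hr


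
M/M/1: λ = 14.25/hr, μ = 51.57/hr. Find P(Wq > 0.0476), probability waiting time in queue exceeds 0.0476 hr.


ρ = 14.25/51.57 = 0.2763
P(Wq > t) = ρ·e^{−(μ−λ)t} = 0.2763·e^{−1.7764}
= 0.2763·0.169241 = 0.046765

Final: 0.046765


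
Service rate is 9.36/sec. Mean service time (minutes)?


Mean service time = 1/μ = 1/9.36 second = 0.10684 second
In minutes: 0.10684 × 0.0166667 = 0.001781 min

Final: 0.001781 min


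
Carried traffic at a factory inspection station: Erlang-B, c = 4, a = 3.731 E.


B(4,3.731) = 0.284083 (Erlang-B)
Carried load = a(1 − B) = 3.731·(1 − 0.284083) = 3.731·0.715917 = 2.6711 E

Final: 2.6711 Erlangs


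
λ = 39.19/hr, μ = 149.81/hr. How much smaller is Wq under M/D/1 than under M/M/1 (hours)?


ρ = 39.19/149.81 = 0.2616
Wq(M/M/1) = ρ/(μ−λ) = 0.2616/110.62 = 0.002365 hr
Wq(M/D/1) = ρ/(2(μ−λ)) = 0.001182 hr
Savings = 0.002365 − 0.001182 = 0.001182 hr

Final: 0.001182 hr


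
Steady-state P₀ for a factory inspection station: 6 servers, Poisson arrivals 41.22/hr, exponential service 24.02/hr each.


a = λ/μ = 41.22/24.02 = 1.7161; ρ = a/c = 0.2860
Σ_{k=0}^{5} a^k/k! (terms k=0..5) = 1.00000 + 1.71607 + 1.47245 + 0.84227 + 0.36135 + 0.12402 = 5.51616
Tail: a^6/(6!(1−ρ)) = 25.53935/(720·0.7140) = 0.04968
P₀ = 1/(5.51616 + 0.04968) = 1/5.56584 = 0.179667

Final: 0.179667


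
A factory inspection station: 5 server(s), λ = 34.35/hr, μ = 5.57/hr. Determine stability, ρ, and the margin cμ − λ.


Total capacity cμ = 5·5.57 = 27.85/hr
ρ = λ/(cμ) = 34.35/27.85 = 1.2334
Stable ⇔ ρ < 1: NO
Spare capacity = cμ − λ = 27.85 − 34.35 = -6.50/hr

Final: ρ = 1.2334; unstable; margin = -6.50/hr


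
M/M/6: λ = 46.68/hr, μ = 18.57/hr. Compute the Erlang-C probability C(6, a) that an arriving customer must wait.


a = λ/μ = 2.5137; ρ = a/6 = 0.4190
P₀ = 0.080492 (from M/M/c formula)
C(c,a) = [a^c/(c!(1−ρ))]·P₀ = [252.29792/(720·0.5810)]·0.080492
= 0.60308·0.080492 = 0.048543

Final: 0.048543


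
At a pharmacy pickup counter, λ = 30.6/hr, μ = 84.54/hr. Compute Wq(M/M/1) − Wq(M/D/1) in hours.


ρ = 30.6/84.54 = 0.3620
Wq(M/M/1) = ρ/(μ−λ) = 0.3620/53.94 = 0.006710 hr
Wq(M/D/1) = ρ/(2(μ−λ)) = 0.003355 hr
Savings = 0.006710 − 0.003355 = 0.003355 hr

Final: 0.003355 hr


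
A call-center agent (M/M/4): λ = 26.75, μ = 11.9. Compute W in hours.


a = 2.2479; ρ = 0.5620; P₀ = 0.099045
Lq = P₀·a^c·ρ/(c!(1−ρ)²) = 0.30864
Wq = Lq/λ = 0.30864/26.75 = 0.01154 hr
W = Wq + 1/μ = 0.01154 + 0.08403 = 0.09557 hr

Final: 0.09557 hr


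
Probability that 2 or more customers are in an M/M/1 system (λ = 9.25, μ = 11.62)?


ρ = 9.25/11.62 = 0.7960
P(N ≥ n) = ρ^n = 0.7960^2 = 0.633682

Final: 0.633682


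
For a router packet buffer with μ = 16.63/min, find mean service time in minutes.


Mean service time = 1/μ = 1/16.63 minute = 0.06013 minute
In minutes: 0.06013 × 1 = 0.06013 min

Final: 0.06013 min


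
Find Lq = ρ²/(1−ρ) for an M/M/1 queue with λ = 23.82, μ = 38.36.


ρ = 23.82/38.36 = 0.6210
Lq = ρ²/(1−ρ) = 0.3856/0.3790 = 1.0173

Final: 1.0173


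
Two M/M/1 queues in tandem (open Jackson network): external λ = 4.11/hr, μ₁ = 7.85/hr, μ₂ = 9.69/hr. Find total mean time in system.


Each node sees arrival rate λ = 4.11/hr (tandem ⇒ throughput preserved).
W₁ = 1/(μ₁−λ) = 1/(7.85−4.11) = 0.26738 hr
W₂ = 1/(μ₂−λ) = 1/(9.69−4.11) = 0.17921 hr
W_total = W₁ + W₂ = 0.26738 + 0.17921 = 0.44659 hr

Final: 0.44659 hr


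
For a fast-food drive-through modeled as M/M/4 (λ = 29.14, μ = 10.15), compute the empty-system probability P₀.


a = λ/μ = 29.14/10.15 = 2.8709; ρ = a/c = 0.7177
Σ_{k=0}^{3} a^k/k! (terms k=0..3) = 1.00000 + 2.87094 + 4.12114 + 3.94384 = 11.93591
Tail: a^4/(4!(1−ρ)) = 67.93507/(24·0.2823) = 10.02823
P₀ = 1/(11.93591 + 10.02823) = 1/21.96414 = 0.045529

Final: 0.045529


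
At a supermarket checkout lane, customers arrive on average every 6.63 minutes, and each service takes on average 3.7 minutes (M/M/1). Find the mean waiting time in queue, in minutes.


λ = 60/6.63 = 9.0498 /hr
μ = 60/3.7 = 16.2162 /hr
ρ = λ/μ = 9.0498/16.2162 = 0.5581
Wq = ρ/(μ−λ) = 0.5581/(16.2162−9.0498) = 0.07787 hr
In minutes: 0.07787·60 = 4.672 min

Final: 4.672 min


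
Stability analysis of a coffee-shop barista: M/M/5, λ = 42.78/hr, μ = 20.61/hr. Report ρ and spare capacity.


Total capacity cμ = 5·20.61 = 103.05/hr
ρ = λ/(cμ) = 42.78/103.05 = 0.4151
Stable ⇔ ρ < 1: YES
Spare capacity = cμ − λ = 103.05 − 42.78 = 60.27/hr

Final: ρ = 0.4151; stable; margin = 60.27/hr


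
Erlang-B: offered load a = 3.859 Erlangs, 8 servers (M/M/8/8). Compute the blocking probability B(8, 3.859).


B(c,a) = (a^c/c!) / Σ_{k=0}^{c} a^k/k!
a^8/8! = 1.219769
Σ terms (k=0..8): 1.00000 + 3.85900 + 7.44594 + 9.57796 + 9.24034 + 7.13169 + 4.58687 + 2.52867 + 1.21977 = 46.590244
B = 1.219769/46.590244 = 0.026181

Final: 0.026181


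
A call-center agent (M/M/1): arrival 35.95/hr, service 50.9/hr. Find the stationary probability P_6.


ρ = 35.95/50.9 = 0.7063
P_n = (1−ρ)·ρ^n = (1 − 0.7063)·0.7063^6 = 0.2937·0.124133 = 0.036459

Final: 0.036459


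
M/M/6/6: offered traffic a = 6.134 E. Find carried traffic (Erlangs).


B(6,6.134) = 0.274263 (Erlang-B)
Carried load = a(1 − B) = 6.134·(1 − 0.274263) = 6.134·0.725737 = 4.4517 E

Final: 4.4517 Erlangs


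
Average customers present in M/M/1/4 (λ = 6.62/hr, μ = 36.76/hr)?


ρ = 6.62/36.76 = 0.1801
L = ρ[1 − (K+1)ρ^K + Kρ^(K+1)] / [(1−ρ)(1−ρ^(K+1))]
Numerator: 0.1801·(1 − 5·0.001052 + 4·0.0001894) = 0.179276
Denominator: (0.8199)·(0.999811) = 0.819758
L = 0.179276/0.819758 = 0.2187

Final: 0.2187


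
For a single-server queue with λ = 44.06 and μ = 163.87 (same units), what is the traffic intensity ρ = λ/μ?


ρ = λ/μ = 44.06/163.87 = 0.2689

Final: 0.2689


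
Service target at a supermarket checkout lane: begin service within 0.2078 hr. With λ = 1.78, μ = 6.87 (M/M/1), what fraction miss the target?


ρ = 1.78/6.87 = 0.2591
P(Wq > t) = ρ·e^{−(μ−λ)t} = 0.2591·e^{−1.0577}
= 0.2591·0.347253 = 0.089972

Final: 0.089972


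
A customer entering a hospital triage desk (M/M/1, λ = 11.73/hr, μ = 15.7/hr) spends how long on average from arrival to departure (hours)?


W = 1/(μ−λ) = 1/(15.7 − 11.73) = 1/3.97 = 0.2519 hr

Final: 0.2519 hr


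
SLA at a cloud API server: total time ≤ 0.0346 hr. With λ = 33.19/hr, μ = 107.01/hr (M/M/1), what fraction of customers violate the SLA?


W ~ Exponential(μ−λ) for M/M/1.
μ − λ = 107.01 − 33.19 = 73.8200
P(W > t) = e^{−(μ−λ)t} = e^{−2.5542} = 0.077757

Final: 0.077757


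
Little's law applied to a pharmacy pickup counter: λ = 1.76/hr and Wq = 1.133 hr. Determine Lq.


Lq = λWq = 1.76·1.133 = 1.9941

Final: 1.9941


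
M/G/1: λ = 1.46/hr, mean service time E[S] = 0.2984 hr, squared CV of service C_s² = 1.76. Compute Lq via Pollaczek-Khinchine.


ρ = λ·E[S] = 1.46·0.2984 = 0.4357
Lq = ρ²(1+C_s²)/(2(1−ρ)) = 0.1898·(1+1.76)/(2·0.5643)
= 0.1898·2.7600/1.1287 = 0.46414

Final: 0.46414


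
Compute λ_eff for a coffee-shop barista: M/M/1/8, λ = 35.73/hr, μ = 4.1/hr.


ρ = 8.7146; P_K = (1−ρ)ρ^8/(1−ρ^9) = 0.885250
λ_eff = λ(1 − P_K) = 35.73·(1 − 0.885250) = 35.73·0.114750 = 4.1000 /hr

Final: 4.1000 /hr


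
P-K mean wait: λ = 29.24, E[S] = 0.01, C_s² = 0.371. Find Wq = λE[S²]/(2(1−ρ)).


ρ = λ·E[S] = 29.24·0.01 = 0.2924
E[S²] = E[S]²(1+C_s²) = 0.01²·(1+0.371) = 0.0001371
Wq = λ·E[S²]/(2(1−ρ)) = 29.24·0.0001371/(2·0.7076) = 0.002833 hr

Final: 0.002833 hr


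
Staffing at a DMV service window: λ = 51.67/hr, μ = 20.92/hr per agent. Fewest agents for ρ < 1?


Stability requires cμ > λ ⇔ c > λ/μ.
λ/μ = 51.67/20.92 = 2.4699
Minimum integer c = ⌊2.4699⌋ + 1 = 3
Check: 3·20.92 = 62.76 > 51.67, while 2·20.92 = 41.84 ≤ 51.67

Final: 3 servers


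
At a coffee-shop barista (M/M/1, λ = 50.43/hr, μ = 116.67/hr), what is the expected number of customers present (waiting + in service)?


ρ = λ/μ = 50.43/116.67 = 0.4322
L = ρ/(1−ρ) = 0.4322/(1 − 0.4322) = 0.4322/0.5678 = 0.7613

Final: 0.7613


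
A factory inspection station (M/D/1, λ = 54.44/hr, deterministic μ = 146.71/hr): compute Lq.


ρ = 54.44/146.71 = 0.3711
M/D/1: Lq = ρ²/(2(1−ρ)) = 0.1377/(2·0.6289) = 0.10947

Final: 0.10947


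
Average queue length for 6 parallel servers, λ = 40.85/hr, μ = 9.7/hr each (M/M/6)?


a = λ/μ = 4.2113; ρ = a/6 = 0.7019
P₀ = 0.013044
Lq = P₀·a^c·ρ / (c!·(1−ρ)²) = 0.013044·5578.55809·0.7019/(720·0.08887)
= 0.79822

Final: 0.79822


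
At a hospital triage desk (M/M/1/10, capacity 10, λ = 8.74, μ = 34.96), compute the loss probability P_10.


ρ = λ/μ = 8.74/34.96 = 0.2500
P_K = (1−ρ)ρ^K/(1−ρ^(K+1)) = (0.7500·0.0000009537)/(1 − 0.0000002384)
= 0.0000007153/1.000000 = 0.0000007153

Final: 0.0000007153


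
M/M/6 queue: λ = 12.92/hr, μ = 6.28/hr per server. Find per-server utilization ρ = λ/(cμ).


ρ = λ/(cμ) = 12.92/(6·6.28) = 12.92/37.68 = 0.3429

Final: 0.3429


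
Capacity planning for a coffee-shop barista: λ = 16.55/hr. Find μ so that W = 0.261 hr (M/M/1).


W = 1/(μ−λ) ⇒ μ − λ = 1/W = 1/0.261 = 3.8314
μ = λ + 1/W = 16.55 + 3.8314 = 20.3814 per hr

Final: 20.3814 /hr


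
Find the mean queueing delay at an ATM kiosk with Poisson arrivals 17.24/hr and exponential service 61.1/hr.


ρ = 17.24/61.1 = 0.2822
Wq = ρ/(μ−λ) = 0.2822/(61.1 − 17.24) = 0.2822/43.86 = 0.006433 hr

Final: 0.006433 hr


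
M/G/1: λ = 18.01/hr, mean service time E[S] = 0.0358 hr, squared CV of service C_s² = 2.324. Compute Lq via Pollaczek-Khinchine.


ρ = λ·E[S] = 18.01·0.0358 = 0.6448
Lq = ρ²(1+C_s²)/(2(1−ρ)) = 0.4157·(1+2.324)/(2·0.3552)
= 0.4157·3.3240/0.7105 = 1.94491

Final: 1.94491


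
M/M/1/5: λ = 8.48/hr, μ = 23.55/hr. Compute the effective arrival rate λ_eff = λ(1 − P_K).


ρ = 0.3601; P_K = (1−ρ)ρ^5/(1−ρ^6) = 0.003882
λ_eff = λ(1 − P_K) = 8.48·(1 − 0.003882) = 8.48·0.996118 = 8.4471 /hr

Final: 8.4471 /hr


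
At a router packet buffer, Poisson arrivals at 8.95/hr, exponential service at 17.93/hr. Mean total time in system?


W = 1/(μ−λ) = 1/(17.93 − 8.95) = 1/8.98 = 0.1114 hr

Final: 0.1114 hr


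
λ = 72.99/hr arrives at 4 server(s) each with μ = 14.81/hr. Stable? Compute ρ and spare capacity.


Total capacity cμ = 4·14.81 = 59.24/hr
ρ = λ/(cμ) = 72.99/59.24 = 1.2321
Stable ⇔ ρ < 1: NO
Spare capacity = cμ − λ = 59.24 − 72.99 = -13.75/hr

Final: ρ = 1.2321; unstable; margin = -13.75/hr


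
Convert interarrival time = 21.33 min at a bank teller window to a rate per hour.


λ = 1/(interarrival time) in consistent units.
1 hour = 60 min, so λ = 60/21.33 = 2.8129 per hour

Final: 2.8129 /hr


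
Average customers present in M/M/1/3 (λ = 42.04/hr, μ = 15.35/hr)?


ρ = 42.04/15.35 = 2.7388
L = ρ[1 − (K+1)ρ^K + Kρ^(K+1)] / [(1−ρ)(1−ρ^(K+1))]
Numerator: 2.7388·(1 − 4·20.542958 + 3·56.262278) = 239.956652
Denominator: (-1.7388)·(-55.262278) = 96.087960
L = 239.956652/96.087960 = 2.4973

Final: 2.4973


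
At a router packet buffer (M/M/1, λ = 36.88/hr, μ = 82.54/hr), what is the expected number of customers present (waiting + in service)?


ρ = λ/μ = 36.88/82.54 = 0.4468
L = ρ/(1−ρ) = 0.4468/(1 − 0.4468) = 0.4468/0.5532 = 0.8077

Final: 0.8077


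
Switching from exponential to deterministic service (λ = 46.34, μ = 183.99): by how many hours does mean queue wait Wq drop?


ρ = 46.34/183.99 = 0.2519
Wq(M/M/1) = ρ/(μ−λ) = 0.2519/137.65 = 0.001830 hr
Wq(M/D/1) = ρ/(2(μ−λ)) = 0.0009149 hr
Savings = 0.001830 − 0.0009149 = 0.0009149 hr

Final: 0.0009149 hr


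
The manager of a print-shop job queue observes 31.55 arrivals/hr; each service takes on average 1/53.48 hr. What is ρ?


ρ = λ/μ = 31.55/53.48 = 0.5899

Final: 0.5899


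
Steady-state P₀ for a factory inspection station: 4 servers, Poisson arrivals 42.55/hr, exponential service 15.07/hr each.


a = λ/μ = 42.55/15.07 = 2.8235; ρ = a/c = 0.7059
Σ_{k=0}^{3} a^k/k! (terms k=0..3) = 1.00000 + 2.82349 + 3.98605 + 3.75152 = 11.56106
Tail: a^4/(4!(1−ρ)) = 63.55435/(24·0.2941) = 9.00323
P₀ = 1/(11.56106 + 9.00323) = 1/20.56430 = 0.048628

Final: 0.048628
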